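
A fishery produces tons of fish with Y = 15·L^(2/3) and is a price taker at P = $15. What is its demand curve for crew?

MP_L = (2/3)·15·L^(-1/3) = 10·L^(-1/3).
Setting P·MP_L = w: 150·L^(-1/3) = w.
Solving for L: L^(-1/3) = w/150, so L = (150/w)^(3).

L(w) = 3375000/w³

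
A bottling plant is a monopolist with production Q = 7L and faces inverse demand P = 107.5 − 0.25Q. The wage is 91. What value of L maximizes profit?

Marginal revenue from the inverse demand is MR = 107.5 − 0.5Q.
The marginal product is MP_L = 7.
A monopolist hires until marginal revenue product equals the wage: MR·MP_L = w.
(107.5 − 3.5L)·7 = 91, so L = 27.

L* = 27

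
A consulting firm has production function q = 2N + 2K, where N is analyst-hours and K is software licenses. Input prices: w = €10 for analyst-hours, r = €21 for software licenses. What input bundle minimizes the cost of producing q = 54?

The inputs are perfect substitutes, so the firm uses whichever has the lower cost per unit of output.
Cost per unit of output via N is w/2 = 5; via K it is r/2 = 10.5. N is cheaper.
Producing q = 54 with N alone: N = 27, K = 0.

N* = 27, K* = 0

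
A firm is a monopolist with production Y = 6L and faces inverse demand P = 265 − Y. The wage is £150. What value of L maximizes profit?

Marginal revenue from the inverse demand is MR = 265 − 2Y.
The marginal product is MP_L = 6.
A monopolist hires until marginal revenue product equals the wage: MR·MP_L = w.
(265 − 12L)·6 = 150, so L = 20.

L* = 20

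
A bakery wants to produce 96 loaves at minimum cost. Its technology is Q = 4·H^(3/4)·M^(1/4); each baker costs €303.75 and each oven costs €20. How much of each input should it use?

Cost minimization requires the marginal rate of technical substitution to equal the input-price ratio: MP_H/MP_M = w/r.
Here MP_H/MP_M = (3/4)·(M/H)/(1/4) = 3·(M/H). Setting this equal to 303.75/20 = 15.1875 gives M = 5.0625H.
Substituting into Q = 96: 4·H^(3/4)·(5.0625H)^(1/4) = 96.
Solving, H = 16 and M = 81.

H* = 16, M* = 81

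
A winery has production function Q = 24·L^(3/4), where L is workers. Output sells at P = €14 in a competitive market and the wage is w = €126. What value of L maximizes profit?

MP_L = (3/4)·24·L^(-1/4) = 18·L^(-1/4).
Profit maximization for a price taker requires P·MP_L = w: 14·18·L^(-1/4) = 126.
So L^(-1/4) = 0.5, which gives L = 16.

L* = 16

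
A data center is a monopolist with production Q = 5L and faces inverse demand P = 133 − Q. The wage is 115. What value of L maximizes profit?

L* = 11

Marginal revenue from the inverse demand is MR = 133 − 2Q.
The marginal product is MP_L = 5.
A monopolist hires until marginal revenue product equals the wage: MR·MP_L = w.
(133 − 10L)·5 = 115, so L = 11.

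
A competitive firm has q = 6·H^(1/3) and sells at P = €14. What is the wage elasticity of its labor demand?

MP_H = (1/3)·6·H^(-2/3), so P·MP_H = w gives 28·H^(-2/3) = w.
Solving, H(w) = (28/w)^(3/2). This is a constant-elasticity form: H ∝ w^(−3/2), so ε = −3/2.

ε = -1.5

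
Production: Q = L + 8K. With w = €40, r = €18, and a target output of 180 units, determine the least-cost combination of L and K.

The inputs are perfect substitutes, so the firm uses whichever has the lower cost per unit of output.
Cost per unit of output via L is 40; via K it is 2.25. K is cheaper.
Producing Q = 180 with K alone: L = 0, K = 22.5.

L* = 0, K* = 22.5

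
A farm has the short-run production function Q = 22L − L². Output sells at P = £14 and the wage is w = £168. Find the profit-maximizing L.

L* = 5

The marginal product of L is MP_L = 22 − 2L.
A price-taking firm hires until the value of the marginal product equals the wage: P·MP_L = w, so 14·(22 − 2L) = 168.
Then 22 − 2L = 12, giving L = 5.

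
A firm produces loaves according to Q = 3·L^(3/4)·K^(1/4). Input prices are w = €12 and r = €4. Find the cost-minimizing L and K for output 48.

Cost minimization requires the marginal rate of technical substitution to equal the input-price ratio: MP_L/MP_K = w/r.
Here MP_L/MP_K = (3/4)·(K/L)/(1/4) = 3·(K/L). Setting this equal to 12/4 = 3 gives K = L.
Substituting into Q = 48: 3·L^(3/4)·(L)^(1/4) = 48.
Solving, L = 16 and K = 16.

L* = 16, K* = 16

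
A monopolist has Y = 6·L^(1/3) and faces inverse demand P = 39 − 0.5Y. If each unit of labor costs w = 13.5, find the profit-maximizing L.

L* = 8

Marginal revenue from the inverse demand is MR = 39 − Y.
The marginal product is MP_L = 2·L^(-2/3).
A monopolist hires until marginal revenue product equals the wage: MR·MP_L = w.
At L, Y = 6·L^(1/3). Substituting and solving: (39 − 6·L^(1/3))·2·L^(-2/3) = 13.5 gives L = 8.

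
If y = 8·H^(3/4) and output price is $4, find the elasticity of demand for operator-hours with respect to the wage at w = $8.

ε = -4

MP_H = (3/4)·8·H^(-1/4), so P·MP_H = w gives 24·H^(-1/4) = w.
Solving, H(w) = (24/w)^(4). This is a constant-elasticity form: H ∝ w^(−4), so ε = −4.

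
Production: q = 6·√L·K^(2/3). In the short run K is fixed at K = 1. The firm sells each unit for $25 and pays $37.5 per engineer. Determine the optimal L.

With K = 1, MP_L = (1/2)·6·L^(-1/2)·1^(2/3) = 3·L^(-1/2).
Profit maximization for a price taker requires P·MP_L = w: 25·3·L^(-1/2) = 37.5.
So L^(-1/2) = 0.5, which gives L = 4.

L* = 4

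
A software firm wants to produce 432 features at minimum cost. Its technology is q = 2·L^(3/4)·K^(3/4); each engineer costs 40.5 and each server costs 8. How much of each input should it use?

Cost minimization requires the marginal rate of technical substitution to equal the input-price ratio: MP_L/MP_K = w/r.
Here MP_L/MP_K = (3/4)·(K/L)/(3/4) = (K/L). Setting this equal to 40.5/8 = 5.0625 gives K = 5.0625L.
Substituting into q = 432: 2·L^(3/4)·(5.0625L)^(3/4) = 432.
Solving, L = 16 and K = 81.

L* = 16, K* = 81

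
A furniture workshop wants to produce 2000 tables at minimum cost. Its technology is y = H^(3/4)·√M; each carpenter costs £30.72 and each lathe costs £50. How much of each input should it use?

H* = 625, M* = 256

Cost minimization requires the marginal rate of technical substitution to equal the input-price ratio: MP_H/MP_M = w/r.
Here MP_H/MP_M = (3/4)·(M/H)/(1/2) = 1.5·(M/H). Setting this equal to 30.72/50 = 0.6144 gives M = 0.4096H.
Substituting into y = 2000: H^(3/4)·(0.4096H)^(1/2) = 2000.
Solving, H = 625 and M = 256.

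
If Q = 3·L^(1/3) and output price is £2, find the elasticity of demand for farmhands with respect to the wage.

MP_L = (1/3)·3·L^(-2/3), so P·MP_L = w gives 2·L^(-2/3) = w.
Solving, L(w) = (2/w)^(3/2). This is a constant-elasticity form: L ∝ w^(−3/2), so ε = −3/2.

ε = -1.5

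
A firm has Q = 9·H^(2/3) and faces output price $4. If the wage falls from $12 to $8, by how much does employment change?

ΔH = 19

From P·MP_H = w with MP_H = 6·H^(-1/3), the labor demand is H(w) = (24/w)^(3).
At w = 12: H = 8. At w = 8: H = 27.
ΔH = 27 − 8 = 19.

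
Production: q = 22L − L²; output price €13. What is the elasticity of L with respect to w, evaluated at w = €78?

ε = -0.375

From P·MP_L = w with MP_L = 22 − 2L, labor demand is L(w) = (22 − w/13)/2.
dL/dw = −1/(26) = -1/26.
At w = 78, L = 8, so ε = (dL/dw)·(w/L) = (-1/26)·(78/8) = -0.375.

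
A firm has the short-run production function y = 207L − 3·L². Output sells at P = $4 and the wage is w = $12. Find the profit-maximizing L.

L* = 34

The marginal product of L is MP_L = 207 − 6L.
A price-taking firm hires until the value of the marginal product equals the wage: P·MP_L = w, so 4·(207 − 6L) = 12.
Then 207 − 6L = 3, giving L = 34.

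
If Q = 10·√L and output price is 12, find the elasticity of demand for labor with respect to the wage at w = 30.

ε = -2

MP_L = (1/2)·10·L^(-1/2), so P·MP_L = w gives 60·L^(-1/2) = w.
Solving, L(w) = (60/w)^(2). This is a constant-elasticity form: L ∝ w^(−2), so ε = −2.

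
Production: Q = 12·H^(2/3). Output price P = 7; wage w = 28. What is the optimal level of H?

MP_H = (2/3)·12·H^(-1/3) = 8·H^(-1/3).
Profit maximization for a price taker requires P·MP_H = w: 7·8·H^(-1/3) = 28.
So H^(-1/3) = 0.5, which gives H = 8.

H* = 8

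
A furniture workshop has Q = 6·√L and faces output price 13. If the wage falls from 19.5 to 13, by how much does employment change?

ΔL = 5

From P·MP_L = w with MP_L = 3·L^(-1/2), the labor demand is L(w) = (39/w)^(2).
At w = 19.5: L = 4. At w = 13: L = 9.
ΔL = 9 − 4 = 5.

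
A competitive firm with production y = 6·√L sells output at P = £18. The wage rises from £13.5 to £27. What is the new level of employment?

From P·MP_L = w with MP_L = 3·L^(-1/2), the labor demand is L(w) = (54/w)^(2).
At w = 13.5: L = 16. At w = 27: L = 4.

L* = 4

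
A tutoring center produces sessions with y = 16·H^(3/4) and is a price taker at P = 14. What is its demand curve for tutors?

MP_H = (3/4)·16·H^(-1/4) = 12·H^(-1/4).
Setting P·MP_H = w: 168·H^(-1/4) = w.
Solving for H: H^(-1/4) = w/168, so H = (168/w)^(4).

H(w) = (168/w)^(4)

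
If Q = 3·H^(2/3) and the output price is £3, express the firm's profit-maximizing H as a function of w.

H(w) = 216/w³

MP_H = (2/3)·3·H^(-1/3) = 2·H^(-1/3).
Setting P·MP_H = w: 6·H^(-1/3) = w.
Solving for H: H^(-1/3) = w/6, so H = (6/w)^(3).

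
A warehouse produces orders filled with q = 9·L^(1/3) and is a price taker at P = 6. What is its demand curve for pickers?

L(w) = (18/w)^(3/2)

MP_L = (1/3)·9·L^(-2/3) = 3·L^(-2/3).
Setting P·MP_L = w: 18·L^(-2/3) = w.
Solving for L: L^(-2/3) = w/18, so L = (18/w)^(3/2).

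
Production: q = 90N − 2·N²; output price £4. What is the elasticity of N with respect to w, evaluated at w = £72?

From P·MP_N = w with MP_N = 90 − 4N, labor demand is N(w) = (90 − w/4)/4.
dN/dw = −1/(16) = -0.0625.
At w = 72, N = 18, so ε = (dN/dw)·(w/N) = (-0.0625)·(72/18) = -0.25.

ε = -0.25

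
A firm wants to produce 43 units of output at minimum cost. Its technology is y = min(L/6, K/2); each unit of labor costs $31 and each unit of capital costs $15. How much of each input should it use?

L* = 258, K* = 86

With a fixed-proportions technology, the cost-minimizing bundle uses no slack in either input: L/6 = K/2 = y.
So L = 6·43 = 258 and K = 2·43 = 86.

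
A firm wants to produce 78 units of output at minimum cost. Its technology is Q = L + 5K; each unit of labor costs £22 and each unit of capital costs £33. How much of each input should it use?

The inputs are perfect substitutes, so the firm uses whichever has the lower cost per unit of output.
Cost per unit of output via L is 22; via K it is 6.6. K is cheaper.
Producing Q = 78 with K alone: L = 0, K = 15.6.

L* = 0, K* = 15.6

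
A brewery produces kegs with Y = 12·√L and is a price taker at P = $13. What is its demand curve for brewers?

MP_L = (1/2)·12·L^(-1/2) = 6·L^(-1/2).
Setting P·MP_L = w: 78·L^(-1/2) = w.
Solving for L: L^(-1/2) = w/78, so L = (78/w)^(2).

L(w) = 6084/w²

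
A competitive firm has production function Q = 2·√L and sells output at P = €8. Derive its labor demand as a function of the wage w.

MP_L = (1/2)·2·L^(-1/2) = L^(-1/2).
Setting P·MP_L = w: 8·L^(-1/2) = w.
Solving for L: L^(-1/2) = w/8, so L = (8/w)^(2).

L(w) = 64/w²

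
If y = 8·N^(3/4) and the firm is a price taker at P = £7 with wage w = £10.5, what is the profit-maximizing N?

N* = 256

MP_N = (3/4)·8·N^(-1/4) = 6·N^(-1/4).
Profit maximization for a price taker requires P·MP_N = w: 7·6·N^(-1/4) = 10.5.
So N^(-1/4) = 0.25, which gives N = 256.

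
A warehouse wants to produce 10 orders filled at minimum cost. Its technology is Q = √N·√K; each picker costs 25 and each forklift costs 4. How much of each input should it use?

N* = 4, K* = 25

Cost minimization requires the marginal rate of technical substitution to equal the input-price ratio: MP_N/MP_K = w/r.
Here MP_N/MP_K = (1/2)·(K/N)/(1/2) = (K/N). Setting this equal to 25/4 = 6.25 gives K = 6.25N.
Substituting into Q = 10: N^(1/2)·(6.25N)^(1/2) = 10.
Solving, N = 4 and K = 25.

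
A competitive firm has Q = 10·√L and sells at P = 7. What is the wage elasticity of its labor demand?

MP_L = (1/2)·10·L^(-1/2), so P·MP_L = w gives 35·L^(-1/2) = w.
Solving, L(w) = (35/w)^(2). This is a constant-elasticity form: L ∝ w^(−2), so ε = −2.

ε = -2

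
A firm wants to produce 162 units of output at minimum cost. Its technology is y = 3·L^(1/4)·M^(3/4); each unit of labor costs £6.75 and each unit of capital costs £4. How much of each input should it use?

L* = 16, M* = 81

Cost minimization requires the marginal rate of technical substitution to equal the input-price ratio: MP_L/MP_M = w/r.
Here MP_L/MP_M = (1/4)·(M/L)/(3/4) = (1/3)·(M/L). Setting this equal to 6.75/4 = 1.6875 gives M = 5.0625L.
Substituting into y = 162: 3·L^(1/4)·(5.0625L)^(3/4) = 162.
Solving, L = 16 and M = 81.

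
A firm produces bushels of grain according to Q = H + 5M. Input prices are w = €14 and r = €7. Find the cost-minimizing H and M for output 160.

The inputs are perfect substitutes, so the firm uses whichever has the lower cost per unit of output.
Cost per unit of output via H is 14; via M it is 1.4. M is cheaper.
Producing Q = 160 with M alone: H = 0, M = 32.

H* = 0, M* = 32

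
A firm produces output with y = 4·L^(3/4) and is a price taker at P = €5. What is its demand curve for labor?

MP_L = (3/4)·4·L^(-1/4) = 3·L^(-1/4).
Setting P·MP_L = w: 15·L^(-1/4) = w.
Solving for L: L^(-1/4) = w/15, so L = (15/w)^(4).

L(w) = 50625/w^(4)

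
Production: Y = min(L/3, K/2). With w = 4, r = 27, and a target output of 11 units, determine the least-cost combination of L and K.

With a fixed-proportions technology, the cost-minimizing bundle uses no slack in either input: L/3 = K/2 = Y.
So L = 3·11 = 33 and K = 2·11 = 22.

L* = 33, K* = 22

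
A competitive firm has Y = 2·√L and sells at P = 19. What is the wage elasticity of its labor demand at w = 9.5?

MP_L = (1/2)·2·L^(-1/2), so P·MP_L = w gives 19·L^(-1/2) = w.
Solving, L(w) = (19/w)^(2). This is a constant-elasticity form: L ∝ w^(−2), so ε = −2.

ε = -2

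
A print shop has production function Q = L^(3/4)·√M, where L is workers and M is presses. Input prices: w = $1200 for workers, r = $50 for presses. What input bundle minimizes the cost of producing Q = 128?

Cost minimization requires the marginal rate of technical substitution to equal the input-price ratio: MP_L/MP_M = w/r.
Here MP_L/MP_M = (3/4)·(M/L)/(1/2) = 1.5·(M/L). Setting this equal to 1200/50 = 24 gives M = 16L.
Substituting into Q = 128: L^(3/4)·(16L)^(1/2) = 128.
Solving, L = 16 and M = 256.

L* = 16, M* = 256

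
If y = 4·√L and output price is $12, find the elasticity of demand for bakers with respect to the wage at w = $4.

ε = -2

MP_L = (1/2)·4·L^(-1/2), so P·MP_L = w gives 24·L^(-1/2) = w.
Solving, L(w) = (24/w)^(2). This is a constant-elasticity form: L ∝ w^(−2), so ε = −2.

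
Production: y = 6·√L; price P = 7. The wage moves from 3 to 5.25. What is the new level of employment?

L* = 16

From P·MP_L = w with MP_L = 3·L^(-1/2), the labor demand is L(w) = (21/w)^(2).
At w = 3: L = 49. At w = 5.25: L = 16.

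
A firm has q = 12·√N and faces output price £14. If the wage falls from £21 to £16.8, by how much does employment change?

From P·MP_N = w with MP_N = 6·N^(-1/2), the labor demand is N(w) = (84/w)^(2).
At w = 21: N = 16. At w = 16.8: N = 25.
ΔN = 25 − 16 = 9.

ΔN = 9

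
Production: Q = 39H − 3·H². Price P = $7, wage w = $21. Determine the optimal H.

The marginal product of H is MP_H = 39 − 6H.
A price-taking firm hires until the value of the marginal product equals the wage: P·MP_H = w, so 7·(39 − 6H) = 21.
Then 39 − 6H = 3, giving H = 6.

H* = 6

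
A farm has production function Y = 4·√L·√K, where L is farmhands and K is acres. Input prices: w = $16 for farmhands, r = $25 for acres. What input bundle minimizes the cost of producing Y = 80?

Cost minimization requires the marginal rate of technical substitution to equal the input-price ratio: MP_L/MP_K = w/r.
Here MP_L/MP_K = (1/2)·(K/L)/(1/2) = (K/L). Setting this equal to 16/25 = 0.64 gives K = 0.64L.
Substituting into Y = 80: 4·L^(1/2)·(0.64L)^(1/2) = 80.
Solving, L = 25 and K = 16.

L* = 25, K* = 16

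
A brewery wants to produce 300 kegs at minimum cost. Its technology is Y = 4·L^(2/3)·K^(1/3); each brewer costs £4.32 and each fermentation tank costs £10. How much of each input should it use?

Cost minimization requires the marginal rate of technical substitution to equal the input-price ratio: MP_L/MP_K = w/r.
Here MP_L/MP_K = (2/3)·(K/L)/(1/3) = 2·(K/L). Setting this equal to 4.32/10 = 0.432 gives K = 0.216L.
Substituting into Y = 300: 4·L^(2/3)·(0.216L)^(1/3) = 300.
Solving, L = 125 and K = 27.

L* = 125, K* = 27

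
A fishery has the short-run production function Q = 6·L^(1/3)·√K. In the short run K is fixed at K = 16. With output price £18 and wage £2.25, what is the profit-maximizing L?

L* = 512

With K = 16, MP_L = (1/3)·6·L^(-2/3)·16^(1/2) = 8·L^(-2/3).
Profit maximization for a price taker requires P·MP_L = w: 18·8·L^(-2/3) = 2.25.
So L^(-2/3) = 0.015625, which gives L = 512.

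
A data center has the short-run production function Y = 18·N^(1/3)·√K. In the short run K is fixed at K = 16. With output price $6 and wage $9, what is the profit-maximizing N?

N* = 64

With K = 16, MP_N = (1/3)·18·N^(-2/3)·16^(1/2) = 24·N^(-2/3).
Profit maximization for a price taker requires P·MP_N = w: 6·24·N^(-2/3) = 9.
So N^(-2/3) = 0.0625, which gives N = 64.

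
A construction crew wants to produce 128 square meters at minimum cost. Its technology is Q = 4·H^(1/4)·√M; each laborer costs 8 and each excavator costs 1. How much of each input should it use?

Cost minimization requires the marginal rate of technical substitution to equal the input-price ratio: MP_H/MP_M = w/r.
Here MP_H/MP_M = (1/4)·(M/H)/(1/2) = 0.5·(M/H). Setting this equal to 8/1 = 8 gives M = 16H.
Substituting into Q = 128: 4·H^(1/4)·(16H)^(1/2) = 128.
Solving, H = 16 and M = 256.

H* = 16, M* = 256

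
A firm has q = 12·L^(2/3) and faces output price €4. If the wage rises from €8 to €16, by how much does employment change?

From P·MP_L = w with MP_L = 8·L^(-1/3), the labor demand is L(w) = (32/w)^(3).
At w = 8: L = 64. At w = 16: L = 8.
ΔL = 8 − 64 = -56.

ΔL = -56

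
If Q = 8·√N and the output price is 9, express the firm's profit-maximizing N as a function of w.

N(w) = 1296/w²

MP_N = (1/2)·8·N^(-1/2) = 4·N^(-1/2).
Setting P·MP_N = w: 36·N^(-1/2) = w.
Solving for N: N^(-1/2) = w/36, so N = (36/w)^(2).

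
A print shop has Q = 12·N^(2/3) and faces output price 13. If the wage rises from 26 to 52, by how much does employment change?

From P·MP_N = w with MP_N = 8·N^(-1/3), the labor demand is N(w) = (104/w)^(3).
At w = 26: N = 64. At w = 52: N = 8.
ΔN = 8 − 64 = -56.

ΔN = -56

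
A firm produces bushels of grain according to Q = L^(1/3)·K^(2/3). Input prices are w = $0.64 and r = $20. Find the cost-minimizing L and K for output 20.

L* = 125, K* = 8

Cost minimization requires the marginal rate of technical substitution to equal the input-price ratio: MP_L/MP_K = w/r.
Here MP_L/MP_K = (1/3)·(K/L)/(2/3) = 0.5·(K/L). Setting this equal to 0.64/20 = 0.032 gives K = 0.064L.
Substituting into Q = 20: L^(1/3)·(0.064L)^(2/3) = 20.
Solving, L = 125 and K = 8.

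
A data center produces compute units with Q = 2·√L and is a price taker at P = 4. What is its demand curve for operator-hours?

L(w) = 16/w²

MP_L = (1/2)·2·L^(-1/2) = L^(-1/2).
Setting P·MP_L = w: 4·L^(-1/2) = w.
Solving for L: L^(-1/2) = w/4, so L = (4/w)^(2).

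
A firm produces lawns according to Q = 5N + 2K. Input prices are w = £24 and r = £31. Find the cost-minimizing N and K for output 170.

The inputs are perfect substitutes, so the firm uses whichever has the lower cost per unit of output.
Cost per unit of output via N is w/5 = 4.8; via K it is r/2 = 15.5. N is cheaper.
Producing Q = 170 with N alone: N = 34, K = 0.

N* = 34, K* = 0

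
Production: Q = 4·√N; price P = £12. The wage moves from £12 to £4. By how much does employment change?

From P·MP_N = w with MP_N = 2·N^(-1/2), the labor demand is N(w) = (24/w)^(2).
At w = 12: N = 4. At w = 4: N = 36.
ΔN = 36 − 4 = 32.

ΔN = 32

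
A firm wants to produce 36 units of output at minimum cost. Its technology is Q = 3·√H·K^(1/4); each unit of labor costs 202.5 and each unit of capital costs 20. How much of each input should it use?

H* = 16, K* = 81

Cost minimization requires the marginal rate of technical substitution to equal the input-price ratio: MP_H/MP_K = w/r.
Here MP_H/MP_K = (1/2)·(K/H)/(1/4) = 2·(K/H). Setting this equal to 202.5/20 = 10.125 gives K = 5.0625H.
Substituting into Q = 36: 3·H^(1/2)·(5.0625H)^(1/4) = 36.
Solving, H = 16 and K = 81.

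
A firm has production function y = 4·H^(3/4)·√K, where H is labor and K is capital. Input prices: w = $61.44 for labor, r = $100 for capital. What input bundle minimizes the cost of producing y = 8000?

H* = 625, K* = 256

Cost minimization requires the marginal rate of technical substitution to equal the input-price ratio: MP_H/MP_K = w/r.
Here MP_H/MP_K = (3/4)·(K/H)/(1/2) = 1.5·(K/H). Setting this equal to 61.44/100 = 0.6144 gives K = 0.4096H.
Substituting into y = 8000: 4·H^(3/4)·(0.4096H)^(1/2) = 8000.
Solving, H = 625 and K = 256.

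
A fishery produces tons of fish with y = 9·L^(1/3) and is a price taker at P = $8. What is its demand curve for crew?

L(w) = (24/w)^(3/2)

MP_L = (1/3)·9·L^(-2/3) = 3·L^(-2/3).
Setting P·MP_L = w: 24·L^(-2/3) = w.
Solving for L: L^(-2/3) = w/24, so L = (24/w)^(3/2).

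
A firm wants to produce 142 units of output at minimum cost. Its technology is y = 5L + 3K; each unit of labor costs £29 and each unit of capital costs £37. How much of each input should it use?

The inputs are perfect substitutes, so the firm uses whichever has the lower cost per unit of output.
Cost per unit of output via L is w/5 = 5.8; via K it is r/3 = 37/3. L is cheaper.
Producing y = 142 with L alone: L = 28.4, K = 0.

L* = 28.4, K* = 0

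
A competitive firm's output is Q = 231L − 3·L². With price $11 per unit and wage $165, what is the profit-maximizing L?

The marginal product of L is MP_L = 231 − 6L.
A price-taking firm hires until the value of the marginal product equals the wage: P·MP_L = w, so 11·(231 − 6L) = 165.
Then 231 − 6L = 15, giving L = 36.

L* = 36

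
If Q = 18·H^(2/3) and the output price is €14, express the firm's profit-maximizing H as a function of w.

MP_H = (2/3)·18·H^(-1/3) = 12·H^(-1/3).
Setting P·MP_H = w: 168·H^(-1/3) = w.
Solving for H: H^(-1/3) = w/168, so H = (168/w)^(3).

H(w) = 4741632/w³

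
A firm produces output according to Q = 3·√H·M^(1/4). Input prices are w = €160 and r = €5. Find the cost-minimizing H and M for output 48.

H* = 16, M* = 256

Cost minimization requires the marginal rate of technical substitution to equal the input-price ratio: MP_H/MP_M = w/r.
Here MP_H/MP_M = (1/2)·(M/H)/(1/4) = 2·(M/H). Setting this equal to 160/5 = 32 gives M = 16H.
Substituting into Q = 48: 3·H^(1/2)·(16H)^(1/4) = 48.
Solving, H = 16 and M = 256.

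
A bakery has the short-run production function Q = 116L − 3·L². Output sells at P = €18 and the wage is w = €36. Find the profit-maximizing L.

The marginal product of L is MP_L = 116 − 6L.
A price-taking firm hires until the value of the marginal product equals the wage: P·MP_L = w, so 18·(116 − 6L) = 36.
Then 116 − 6L = 2, giving L = 19.

L* = 19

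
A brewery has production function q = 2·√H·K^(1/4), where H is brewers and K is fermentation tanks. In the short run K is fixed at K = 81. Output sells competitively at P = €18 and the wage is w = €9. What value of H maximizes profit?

With K = 81, MP_H = (1/2)·2·H^(-1/2)·81^(1/4) = 3·H^(-1/2).
Profit maximization for a price taker requires P·MP_H = w: 18·3·H^(-1/2) = 9.
So H^(-1/2) = 1/6, which gives H = 36.

H* = 36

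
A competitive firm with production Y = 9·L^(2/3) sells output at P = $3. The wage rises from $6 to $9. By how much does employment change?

From P·MP_L = w with MP_L = 6·L^(-1/3), the labor demand is L(w) = (18/w)^(3).
At w = 6: L = 27. At w = 9: L = 8.
ΔL = 8 − 27 = -19.

ΔL = -19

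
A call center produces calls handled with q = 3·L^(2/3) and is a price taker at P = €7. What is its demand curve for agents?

L(w) = 2744/w³

MP_L = (2/3)·3·L^(-1/3) = 2·L^(-1/3).
Setting P·MP_L = w: 14·L^(-1/3) = w.
Solving for L: L^(-1/3) = w/14, so L = (14/w)^(3).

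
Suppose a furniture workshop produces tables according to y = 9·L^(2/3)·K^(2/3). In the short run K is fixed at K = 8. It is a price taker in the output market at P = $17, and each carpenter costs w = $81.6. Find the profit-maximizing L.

With K = 8, MP_L = (2/3)·9·L^(-1/3)·8^(2/3) = 24·L^(-1/3).
Profit maximization for a price taker requires P·MP_L = w: 17·24·L^(-1/3) = 81.6.
So L^(-1/3) = 0.2, which gives L = 125.

L* = 125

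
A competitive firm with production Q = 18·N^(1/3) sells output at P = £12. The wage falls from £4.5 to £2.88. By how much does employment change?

ΔN = 61

From P·MP_N = w with MP_N = 6·N^(-2/3), the labor demand is N(w) = (72/w)^(3/2).
At w = 4.5: N = 64. At w = 2.88: N = 125.
ΔN = 125 − 64 = 61.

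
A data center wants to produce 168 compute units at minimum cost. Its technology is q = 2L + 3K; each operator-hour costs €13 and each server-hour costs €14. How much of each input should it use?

L* = 0, K* = 56

The inputs are perfect substitutes, so the firm uses whichever has the lower cost per unit of output.
Cost per unit of output via L is w/2 = 6.5; via K it is r/3 = 14/3. K is cheaper.
Producing q = 168 with K alone: L = 0, K = 56.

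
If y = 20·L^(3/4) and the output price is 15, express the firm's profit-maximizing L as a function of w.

MP_L = (3/4)·20·L^(-1/4) = 15·L^(-1/4).
Setting P·MP_L = w: 225·L^(-1/4) = w.
Solving for L: L^(-1/4) = w/225, so L = (225/w)^(4).

L(w) = (225/w)^(4)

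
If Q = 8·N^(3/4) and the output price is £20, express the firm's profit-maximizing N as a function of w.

MP_N = (3/4)·8·N^(-1/4) = 6·N^(-1/4).
Setting P·MP_N = w: 120·N^(-1/4) = w.
Solving for N: N^(-1/4) = w/120, so N = (120/w)^(4).

N(w) = (120/w)^(4)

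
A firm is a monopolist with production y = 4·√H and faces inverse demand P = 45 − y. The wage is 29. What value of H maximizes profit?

Marginal revenue from the inverse demand is MR = 45 − 2y.
The marginal product is MP_H = 2·H^(-1/2).
A monopolist hires until marginal revenue product equals the wage: MR·MP_H = w.
At H, y = 4·√H. Substituting and solving: (45 − 8·√H)·2·H^(-1/2) = 29 gives H = 4.

H* = 4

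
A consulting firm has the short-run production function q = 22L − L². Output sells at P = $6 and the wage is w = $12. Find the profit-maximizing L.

L* = 10

The marginal product of L is MP_L = 22 − 2L.
A price-taking firm hires until the value of the marginal product equals the wage: P·MP_L = w, so 6·(22 − 2L) = 12.
Then 22 − 2L = 2, giving L = 10.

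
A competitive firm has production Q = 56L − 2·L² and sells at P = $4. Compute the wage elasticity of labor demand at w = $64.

From P·MP_L = w with MP_L = 56 − 4L, labor demand is L(w) = (56 − w/4)/4.
dL/dw = −1/(16) = -0.0625.
At w = 64, L = 10, so ε = (dL/dw)·(w/L) = (-0.0625)·(64/10) = -0.4.

ε = -0.4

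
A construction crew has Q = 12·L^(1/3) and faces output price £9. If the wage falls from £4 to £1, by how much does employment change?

ΔL = 189

From P·MP_L = w with MP_L = 4·L^(-2/3), the labor demand is L(w) = (36/w)^(3/2).
At w = 4: L = 27. At w = 1: L = 216.
ΔL = 216 − 27 = 189.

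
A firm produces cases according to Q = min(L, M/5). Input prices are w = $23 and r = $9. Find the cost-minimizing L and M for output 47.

With a fixed-proportions technology, the cost-minimizing bundle uses no slack in either input: L = M/5 = Q.
So L = 47 and M = 5·47 = 235.

L* = 47, M* = 235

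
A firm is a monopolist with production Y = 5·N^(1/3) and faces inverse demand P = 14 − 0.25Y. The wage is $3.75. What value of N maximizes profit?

Marginal revenue from the inverse demand is MR = 14 − 0.5Y.
The marginal product is MP_N = (5/3)·N^(-2/3).
A monopolist hires until marginal revenue product equals the wage: MR·MP_N = w.
At N, Y = 5·N^(1/3). Substituting and solving: (14 − 2.5·N^(1/3))·(5/3)·N^(-2/3) = 3.75 gives N = 8.

N* = 8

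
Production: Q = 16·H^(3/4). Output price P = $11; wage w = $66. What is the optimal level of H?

H* = 16

MP_H = (3/4)·16·H^(-1/4) = 12·H^(-1/4).
Profit maximization for a price taker requires P·MP_H = w: 11·12·H^(-1/4) = 66.
So H^(-1/4) = 0.5, which gives H = 16.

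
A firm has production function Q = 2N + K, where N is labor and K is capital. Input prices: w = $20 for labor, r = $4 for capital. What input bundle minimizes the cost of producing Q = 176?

N* = 0, K* = 176

The inputs are perfect substitutes, so the firm uses whichever has the lower cost per unit of output.
Cost per unit of output via N is 10; via K it is 4. K is cheaper.
Producing Q = 176 with K alone: N = 0, K = 176.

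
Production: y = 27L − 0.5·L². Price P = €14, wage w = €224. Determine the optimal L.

The marginal product of L is MP_L = 27 − L.
A price-taking firm hires until the value of the marginal product equals the wage: P·MP_L = w, so 14·(27 − L) = 224.
Then 27 − L = 16, giving L = 11.

L* = 11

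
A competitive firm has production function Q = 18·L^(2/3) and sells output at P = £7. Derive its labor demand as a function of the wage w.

MP_L = (2/3)·18·L^(-1/3) = 12·L^(-1/3).
Setting P·MP_L = w: 84·L^(-1/3) = w.
Solving for L: L^(-1/3) = w/84, so L = (84/w)^(3).

L(w) = 592704/w³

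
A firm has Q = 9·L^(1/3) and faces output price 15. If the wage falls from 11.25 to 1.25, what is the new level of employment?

L* = 216

From P·MP_L = w with MP_L = 3·L^(-2/3), the labor demand is L(w) = (45/w)^(3/2).
At w = 11.25: L = 8. At w = 1.25: L = 216.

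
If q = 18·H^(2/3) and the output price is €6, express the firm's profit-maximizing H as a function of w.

MP_H = (2/3)·18·H^(-1/3) = 12·H^(-1/3).
Setting P·MP_H = w: 72·H^(-1/3) = w.
Solving for H: H^(-1/3) = w/72, so H = (72/w)^(3).

H(w) = 373248/w³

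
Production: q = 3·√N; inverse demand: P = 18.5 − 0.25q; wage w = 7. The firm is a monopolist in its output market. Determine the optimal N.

Marginal revenue from the inverse demand is MR = 18.5 − 0.5q.
The marginal product is MP_N = 1.5·N^(-1/2).
A monopolist hires until marginal revenue product equals the wage: MR·MP_N = w.
At N, q = 3·√N. Substituting and solving: (18.5 − 1.5·√N)·1.5·N^(-1/2) = 7 gives N = 9.

N* = 9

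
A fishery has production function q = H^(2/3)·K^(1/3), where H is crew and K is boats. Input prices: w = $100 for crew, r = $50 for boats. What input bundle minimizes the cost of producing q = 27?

Cost minimization requires the marginal rate of technical substitution to equal the input-price ratio: MP_H/MP_K = w/r.
Here MP_H/MP_K = (2/3)·(K/H)/(1/3) = 2·(K/H). Setting this equal to 100/50 = 2 gives K = H.
Substituting into q = 27: H^(2/3)·(H)^(1/3) = 27.
Solving, H = 27 and K = 27.

H* = 27, K* = 27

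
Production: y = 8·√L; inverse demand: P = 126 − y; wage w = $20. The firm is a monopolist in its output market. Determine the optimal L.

L* = 36

Marginal revenue from the inverse demand is MR = 126 − 2y.
The marginal product is MP_L = 4·L^(-1/2).
A monopolist hires until marginal revenue product equals the wage: MR·MP_L = w.
At L, y = 8·√L. Substituting and solving: (126 − 16·√L)·4·L^(-1/2) = 20 gives L = 36.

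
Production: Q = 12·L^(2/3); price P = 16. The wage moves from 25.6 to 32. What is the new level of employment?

L* = 64

From P·MP_L = w with MP_L = 8·L^(-1/3), the labor demand is L(w) = (128/w)^(3).
At w = 25.6: L = 125. At w = 32: L = 64.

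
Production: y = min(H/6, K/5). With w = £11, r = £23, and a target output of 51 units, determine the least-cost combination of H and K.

With a fixed-proportions technology, the cost-minimizing bundle uses no slack in either input: H/6 = K/5 = y.
So H = 6·51 = 306 and K = 5·51 = 255.

H* = 306, K* = 255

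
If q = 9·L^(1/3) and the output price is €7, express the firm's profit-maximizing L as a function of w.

L(w) = (21/w)^(3/2)

MP_L = (1/3)·9·L^(-2/3) = 3·L^(-2/3).
Setting P·MP_L = w: 21·L^(-2/3) = w.
Solving for L: L^(-2/3) = w/21, so L = (21/w)^(3/2).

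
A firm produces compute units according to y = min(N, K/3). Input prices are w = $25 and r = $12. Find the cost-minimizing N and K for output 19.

N* = 19, K* = 57

With a fixed-proportions technology, the cost-minimizing bundle uses no slack in either input: N = K/3 = y.
So N = 19 and K = 3·19 = 57.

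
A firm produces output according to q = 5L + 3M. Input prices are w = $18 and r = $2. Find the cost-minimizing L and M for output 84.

The inputs are perfect substitutes, so the firm uses whichever has the lower cost per unit of output.
Cost per unit of output via L is w/5 = 3.6; via M it is r/3 = 2/3. M is cheaper.
Producing q = 84 with M alone: L = 0, M = 28.

L* = 0, M* = 28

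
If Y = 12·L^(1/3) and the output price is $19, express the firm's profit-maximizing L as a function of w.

L(w) = (76/w)^(3/2)

MP_L = (1/3)·12·L^(-2/3) = 4·L^(-2/3).
Setting P·MP_L = w: 76·L^(-2/3) = w.
Solving for L: L^(-2/3) = w/76, so L = (76/w)^(3/2).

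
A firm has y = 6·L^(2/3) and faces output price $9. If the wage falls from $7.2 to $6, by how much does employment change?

From P·MP_L = w with MP_L = 4·L^(-1/3), the labor demand is L(w) = (36/w)^(3).
At w = 7.2: L = 125. At w = 6: L = 216.
ΔL = 216 − 125 = 91.

ΔL = 91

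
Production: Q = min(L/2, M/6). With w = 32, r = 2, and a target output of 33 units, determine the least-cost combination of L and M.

With a fixed-proportions technology, the cost-minimizing bundle uses no slack in either input: L/2 = M/6 = Q.
So L = 2·33 = 66 and M = 6·33 = 198.

L* = 66, M* = 198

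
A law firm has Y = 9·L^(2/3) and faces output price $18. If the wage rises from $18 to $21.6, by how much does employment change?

ΔL = -91

From P·MP_L = w with MP_L = 6·L^(-1/3), the labor demand is L(w) = (108/w)^(3).
At w = 18: L = 216. At w = 21.6: L = 125.
ΔL = 125 − 216 = -91.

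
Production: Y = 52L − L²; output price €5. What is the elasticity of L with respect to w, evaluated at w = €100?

From P·MP_L = w with MP_L = 52 − 2L, labor demand is L(w) = (52 − w/5)/2.
dL/dw = −1/(10) = -0.1.
At w = 100, L = 16, so ε = (dL/dw)·(w/L) = (-0.1)·(100/16) = -0.625.

ε = -0.625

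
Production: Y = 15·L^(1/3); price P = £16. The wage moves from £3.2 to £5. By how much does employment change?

From P·MP_L = w with MP_L = 5·L^(-2/3), the labor demand is L(w) = (80/w)^(3/2).
At w = 3.2: L = 125. At w = 5: L = 64.
ΔL = 64 − 125 = -61.

ΔL = -61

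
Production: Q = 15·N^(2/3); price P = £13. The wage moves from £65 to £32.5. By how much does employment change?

ΔN = 56

From P·MP_N = w with MP_N = 10·N^(-1/3), the labor demand is N(w) = (130/w)^(3).
At w = 65: N = 8. At w = 32.5: N = 64.
ΔN = 64 − 8 = 56.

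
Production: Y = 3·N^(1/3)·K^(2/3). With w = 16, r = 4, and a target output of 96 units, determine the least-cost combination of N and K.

Cost minimization requires the marginal rate of technical substitution to equal the input-price ratio: MP_N/MP_K = w/r.
Here MP_N/MP_K = (1/3)·(K/N)/(2/3) = 0.5·(K/N). Setting this equal to 16/4 = 4 gives K = 8N.
Substituting into Y = 96: 3·N^(1/3)·(8N)^(2/3) = 96.
Solving, N = 8 and K = 64.

N* = 8, K* = 64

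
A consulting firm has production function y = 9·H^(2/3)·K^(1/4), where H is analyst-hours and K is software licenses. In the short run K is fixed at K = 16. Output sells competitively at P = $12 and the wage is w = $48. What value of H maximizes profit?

H* = 27

With K = 16, MP_H = (2/3)·9·H^(-1/3)·16^(1/4) = 12·H^(-1/3).
Profit maximization for a price taker requires P·MP_H = w: 12·12·H^(-1/3) = 48.
So H^(-1/3) = 1/3, which gives H = 27.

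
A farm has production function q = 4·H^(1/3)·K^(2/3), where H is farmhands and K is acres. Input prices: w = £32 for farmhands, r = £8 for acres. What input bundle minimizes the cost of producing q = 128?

H* = 8, K* = 64

Cost minimization requires the marginal rate of technical substitution to equal the input-price ratio: MP_H/MP_K = w/r.
Here MP_H/MP_K = (1/3)·(K/H)/(2/3) = 0.5·(K/H). Setting this equal to 32/8 = 4 gives K = 8H.
Substituting into q = 128: 4·H^(1/3)·(8H)^(2/3) = 128.
Solving, H = 8 and K = 64.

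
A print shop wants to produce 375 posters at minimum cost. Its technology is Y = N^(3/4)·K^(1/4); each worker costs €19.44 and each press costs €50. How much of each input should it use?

Cost minimization requires the marginal rate of technical substitution to equal the input-price ratio: MP_N/MP_K = w/r.
Here MP_N/MP_K = (3/4)·(K/N)/(1/4) = 3·(K/N). Setting this equal to 19.44/50 = 0.3888 gives K = 0.1296N.
Substituting into Y = 375: N^(3/4)·(0.1296N)^(1/4) = 375.
Solving, N = 625 and K = 81.

N* = 625, K* = 81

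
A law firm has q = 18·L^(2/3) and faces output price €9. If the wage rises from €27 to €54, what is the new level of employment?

From P·MP_L = w with MP_L = 12·L^(-1/3), the labor demand is L(w) = (108/w)^(3).
At w = 27: L = 64. At w = 54: L = 8.

L* = 8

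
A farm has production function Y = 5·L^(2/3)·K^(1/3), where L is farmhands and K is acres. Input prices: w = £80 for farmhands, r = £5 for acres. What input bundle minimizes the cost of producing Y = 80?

Cost minimization requires the marginal rate of technical substitution to equal the input-price ratio: MP_L/MP_K = w/r.
Here MP_L/MP_K = (2/3)·(K/L)/(1/3) = 2·(K/L). Setting this equal to 80/5 = 16 gives K = 8L.
Substituting into Y = 80: 5·L^(2/3)·(8L)^(1/3) = 80.
Solving, L = 8 and K = 64.

L* = 8, K* = 64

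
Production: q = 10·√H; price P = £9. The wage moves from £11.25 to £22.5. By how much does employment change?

ΔH = -12

From P·MP_H = w with MP_H = 5·H^(-1/2), the labor demand is H(w) = (45/w)^(2).
At w = 11.25: H = 16. At w = 22.5: H = 4.
ΔH = 4 − 16 = -12.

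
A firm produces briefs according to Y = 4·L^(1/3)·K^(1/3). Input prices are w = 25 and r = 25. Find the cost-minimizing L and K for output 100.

Cost minimization requires the marginal rate of technical substitution to equal the input-price ratio: MP_L/MP_K = w/r.
Here MP_L/MP_K = (1/3)·(K/L)/(1/3) = (K/L). Setting this equal to 25/25 = 1 gives K = L.
Substituting into Y = 100: 4·L^(1/3)·(L)^(1/3) = 100.
Solving, L = 125 and K = 125.

L* = 125, K* = 125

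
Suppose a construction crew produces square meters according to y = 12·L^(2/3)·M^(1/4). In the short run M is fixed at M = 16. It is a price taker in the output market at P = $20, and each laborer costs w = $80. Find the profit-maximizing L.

L* = 64

With M = 16, MP_L = (2/3)·12·L^(-1/3)·16^(1/4) = 16·L^(-1/3).
Profit maximization for a price taker requires P·MP_L = w: 20·16·L^(-1/3) = 80.
So L^(-1/3) = 0.25, which gives L = 64.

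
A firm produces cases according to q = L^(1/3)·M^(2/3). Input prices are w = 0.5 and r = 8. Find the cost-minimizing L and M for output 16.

Cost minimization requires the marginal rate of technical substitution to equal the input-price ratio: MP_L/MP_M = w/r.
Here MP_L/MP_M = (1/3)·(M/L)/(2/3) = 0.5·(M/L). Setting this equal to 0.5/8 = 0.0625 gives M = 0.125L.
Substituting into q = 16: L^(1/3)·(0.125L)^(2/3) = 16.
Solving, L = 64 and M = 8.

L* = 64, M* = 8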